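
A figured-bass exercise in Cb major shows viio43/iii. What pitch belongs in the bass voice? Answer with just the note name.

Ab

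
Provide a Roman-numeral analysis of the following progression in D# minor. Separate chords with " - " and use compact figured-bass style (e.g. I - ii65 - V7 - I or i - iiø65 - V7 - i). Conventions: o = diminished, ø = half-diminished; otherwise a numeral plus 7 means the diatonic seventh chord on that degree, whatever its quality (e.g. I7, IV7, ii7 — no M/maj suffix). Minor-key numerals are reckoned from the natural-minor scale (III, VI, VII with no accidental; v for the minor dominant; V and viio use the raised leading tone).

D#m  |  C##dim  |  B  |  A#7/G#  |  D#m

i - viio - VI - V42 - i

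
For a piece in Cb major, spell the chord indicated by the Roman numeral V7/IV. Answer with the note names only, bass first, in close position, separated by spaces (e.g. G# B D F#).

Cb Eb Gb Bbb

V7/IV is a secondary dominant — the dominant seventh of IV. IV in Cb major is Fb, so the applied chord's root is Cb, a perfect fifth above.
Building a dominant seventh chord on Cb gives Cb-Eb-Gb-Bbb.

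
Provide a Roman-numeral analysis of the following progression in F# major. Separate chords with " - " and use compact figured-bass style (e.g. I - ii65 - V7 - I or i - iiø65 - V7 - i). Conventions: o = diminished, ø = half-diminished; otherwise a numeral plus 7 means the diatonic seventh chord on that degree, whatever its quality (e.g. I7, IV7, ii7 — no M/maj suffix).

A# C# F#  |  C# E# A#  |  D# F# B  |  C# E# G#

I6 - iii6 - IV6 - V

A#-C#-F#: root F# is the tonic; major triad there is I6.
C#-E#-A#: root A# is the mediant; minor triad there is iii6.
D#-F#-B: root B is the subdominant; major triad there is IV6.
C#-E#-G#: major triad on C# = scale degree 5 → V.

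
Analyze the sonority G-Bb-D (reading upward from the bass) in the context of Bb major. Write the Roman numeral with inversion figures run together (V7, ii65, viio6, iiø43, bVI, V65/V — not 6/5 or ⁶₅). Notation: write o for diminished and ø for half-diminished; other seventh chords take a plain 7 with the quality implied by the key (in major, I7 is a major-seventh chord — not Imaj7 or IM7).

vi

Stacked in thirds the chord is G-Bb-D: a minor triad on G.
In Bb major, G is the submediant; the diatonic minor triad there is vi.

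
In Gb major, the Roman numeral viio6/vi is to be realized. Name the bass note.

F

The applied chord viio6/vi is rooted on D: D-F-Ab.
The figure 6 means first inversion — the third is in the bass.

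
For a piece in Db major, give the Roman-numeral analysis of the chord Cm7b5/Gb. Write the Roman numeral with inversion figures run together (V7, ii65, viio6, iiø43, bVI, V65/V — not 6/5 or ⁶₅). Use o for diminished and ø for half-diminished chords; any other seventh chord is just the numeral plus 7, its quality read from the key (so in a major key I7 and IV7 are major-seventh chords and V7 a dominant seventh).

The pitches C-Eb-Gb-Bb form a half-diminished seventh chord rooted on C.
C is scale degree 7 in Db major, and a half-diminished seventh chord on that degree is written viiø7.
With Gb in the bass the chord is in second inversion, so the figured bass is 43.

viiø43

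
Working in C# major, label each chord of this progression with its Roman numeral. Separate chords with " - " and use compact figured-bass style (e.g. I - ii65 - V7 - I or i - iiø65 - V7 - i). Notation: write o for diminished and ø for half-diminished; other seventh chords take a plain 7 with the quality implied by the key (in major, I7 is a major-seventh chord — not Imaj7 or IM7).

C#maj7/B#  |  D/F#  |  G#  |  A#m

C#maj7/B#: root C# is the tonic; major seventh chord there is I42.
D/F#: D with this quality isn't in the key; a major triad on b2 is the Neapolitan sixth, bII6 (third, F#, in the bass — hence the 6).
G#: major triad on G# = scale degree 5 → V.
A#m: root A# is the submediant; minor triad there is vi.

I42 - bII6 - V - vi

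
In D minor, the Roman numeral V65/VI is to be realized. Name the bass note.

A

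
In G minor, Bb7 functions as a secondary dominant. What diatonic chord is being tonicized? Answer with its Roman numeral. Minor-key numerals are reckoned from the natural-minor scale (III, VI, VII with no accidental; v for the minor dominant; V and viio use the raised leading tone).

The chord is a dominant seventh chord on Bb.
A dominant resolves down a perfect fifth: Bb → Eb. In G minor, Eb is scale degree 6, i.e. VI.

VI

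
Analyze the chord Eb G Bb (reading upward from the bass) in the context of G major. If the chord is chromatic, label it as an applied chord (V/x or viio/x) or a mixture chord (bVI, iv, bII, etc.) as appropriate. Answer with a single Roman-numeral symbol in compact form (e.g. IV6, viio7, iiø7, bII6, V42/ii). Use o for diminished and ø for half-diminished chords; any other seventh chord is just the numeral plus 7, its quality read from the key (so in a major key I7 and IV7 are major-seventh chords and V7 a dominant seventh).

The pitches Eb-G-Bb form a major triad rooted on Eb.
Eb is the lowered sixth degree of G major (diatonic 6 would be E). This is a major triad on the lowered sixth degree, borrowed from the parallel minor.

bVI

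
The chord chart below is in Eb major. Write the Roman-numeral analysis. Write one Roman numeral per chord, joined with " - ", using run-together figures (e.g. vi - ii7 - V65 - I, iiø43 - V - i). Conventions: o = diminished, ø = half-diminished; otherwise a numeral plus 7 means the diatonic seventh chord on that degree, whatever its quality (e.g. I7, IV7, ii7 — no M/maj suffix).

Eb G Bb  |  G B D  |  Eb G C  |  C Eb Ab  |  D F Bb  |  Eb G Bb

I - V/vi - vi6 - IV6 - V6 - I

Eb-G-Bb has root Eb, degree 1 in Eb major, so I.
G-B-D: a major triad on G, the applied dominant of vi → V/vi.
Eb-G-C has root C, degree 6 in Eb major, so vi6.
C-Eb-Ab: major triad on Ab = scale degree 4 → IV6.
D-F-Bb: root Bb is the dominant; major triad there is V6.
Eb-G-Bb: major triad on Eb = scale degree 1 → I.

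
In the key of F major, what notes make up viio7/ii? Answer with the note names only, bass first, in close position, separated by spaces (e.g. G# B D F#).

The slash marks an applied leading-tone chord: viio of ii. In F major, ii is G, so the leading tone to it is F#, a half step below.
Building a fully diminished seventh chord on F# gives F#-A-C-Eb.

F# A C Eb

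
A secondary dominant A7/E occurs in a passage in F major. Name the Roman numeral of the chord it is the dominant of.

The chord is a dominant seventh chord on A.
A dominant resolves down a perfect fifth: A → D. In F major, D is scale degree 6, i.e. vi.

vi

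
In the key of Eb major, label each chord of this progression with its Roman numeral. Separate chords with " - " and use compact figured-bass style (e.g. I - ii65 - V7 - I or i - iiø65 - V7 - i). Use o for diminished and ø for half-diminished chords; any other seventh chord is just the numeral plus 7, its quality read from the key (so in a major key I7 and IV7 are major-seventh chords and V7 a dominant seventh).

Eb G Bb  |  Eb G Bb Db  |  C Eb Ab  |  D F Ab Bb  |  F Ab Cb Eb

I - V7/IV - IV6 - V65 - iiø7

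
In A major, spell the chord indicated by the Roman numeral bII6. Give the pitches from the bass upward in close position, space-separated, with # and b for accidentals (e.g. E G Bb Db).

D F Bb

bII6 is the Neapolitan sixth — a major triad on the lowered second degree, here in its customary first inversion. In A major that root is Bb.
So the chord is Bb-D-F.
With the 6 figure the chord is in first inversion; from the bass D upward in close position it reads D-F-Bb.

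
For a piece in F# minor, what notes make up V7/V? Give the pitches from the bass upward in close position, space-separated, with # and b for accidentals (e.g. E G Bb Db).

G# B# D# F#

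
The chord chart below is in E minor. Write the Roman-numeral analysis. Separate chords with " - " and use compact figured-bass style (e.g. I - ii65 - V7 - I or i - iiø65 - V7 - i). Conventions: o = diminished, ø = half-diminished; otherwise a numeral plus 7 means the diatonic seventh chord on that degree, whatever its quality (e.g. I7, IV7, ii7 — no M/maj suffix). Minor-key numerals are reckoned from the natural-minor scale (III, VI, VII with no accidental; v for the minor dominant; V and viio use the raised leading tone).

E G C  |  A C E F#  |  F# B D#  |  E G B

VI6 - iiø65 - V64 - i

E-G-C has root C, degree 6 in E minor, so VI6.
A-C-E-F#: root F# is the supertonic; half-diminished seventh chord there is iiø65.
F#-B-D#: major triad on B = scale degree 5 → V64.
E-G-B has root E, degree 1 in E minor, so i.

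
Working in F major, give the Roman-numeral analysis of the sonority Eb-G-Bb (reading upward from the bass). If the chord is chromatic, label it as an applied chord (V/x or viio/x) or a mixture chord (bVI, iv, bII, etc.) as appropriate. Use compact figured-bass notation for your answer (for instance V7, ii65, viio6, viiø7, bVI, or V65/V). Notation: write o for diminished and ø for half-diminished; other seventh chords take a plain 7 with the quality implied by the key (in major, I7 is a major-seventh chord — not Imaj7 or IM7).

bVII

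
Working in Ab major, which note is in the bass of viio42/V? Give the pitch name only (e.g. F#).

The applied chord viio42/V is rooted on D: D-F-Ab-Cb.
The figure 42 means third inversion — the seventh is in the bass.

Cb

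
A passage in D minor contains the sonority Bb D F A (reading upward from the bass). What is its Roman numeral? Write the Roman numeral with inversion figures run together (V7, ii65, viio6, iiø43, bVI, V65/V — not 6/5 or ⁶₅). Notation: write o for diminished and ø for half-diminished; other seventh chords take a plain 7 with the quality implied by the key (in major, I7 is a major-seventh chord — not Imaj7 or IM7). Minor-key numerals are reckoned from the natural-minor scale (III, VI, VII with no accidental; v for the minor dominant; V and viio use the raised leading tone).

Stacked in thirds the chord is Bb-D-F-A: a major seventh chord on Bb.
In D minor, Bb is the submediant; the diatonic major seventh chord there is VI7.

VI7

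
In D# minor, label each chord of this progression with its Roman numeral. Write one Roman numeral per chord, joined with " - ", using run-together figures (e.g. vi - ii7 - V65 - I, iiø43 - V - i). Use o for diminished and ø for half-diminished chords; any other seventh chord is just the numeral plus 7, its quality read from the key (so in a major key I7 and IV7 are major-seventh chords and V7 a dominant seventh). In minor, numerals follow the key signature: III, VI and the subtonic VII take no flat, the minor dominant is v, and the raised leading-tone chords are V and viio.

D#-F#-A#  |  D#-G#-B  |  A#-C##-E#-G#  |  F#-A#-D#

i - iv64 - V7 - i6

D#-F#-A#: root D# is the tonic; minor triad there is i.
D#-G#-B: root G# is the subdominant; minor triad there is iv64.
A#-C##-E#-G#: root A# is the dominant; dominant seventh chord there is V7.
F#-A#-D# has root D#, degree 1 in D# minor, so i6.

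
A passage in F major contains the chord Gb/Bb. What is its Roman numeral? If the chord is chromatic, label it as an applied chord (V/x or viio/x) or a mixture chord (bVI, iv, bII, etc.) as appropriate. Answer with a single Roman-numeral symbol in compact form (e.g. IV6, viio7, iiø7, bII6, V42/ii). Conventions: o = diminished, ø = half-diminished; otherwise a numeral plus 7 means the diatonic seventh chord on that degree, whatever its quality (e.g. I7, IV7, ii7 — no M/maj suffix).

bII6

Stacked in thirds the chord is Gb-Bb-Db: a major triad on Gb.
Gb is the lowered second degree of F major (diatonic 2 would be G). This is the Neapolitan sixth — a major triad on the lowered second degree, here in its customary first inversion.
With Bb in the bass the chord is in first inversion, so the figured bass is 6.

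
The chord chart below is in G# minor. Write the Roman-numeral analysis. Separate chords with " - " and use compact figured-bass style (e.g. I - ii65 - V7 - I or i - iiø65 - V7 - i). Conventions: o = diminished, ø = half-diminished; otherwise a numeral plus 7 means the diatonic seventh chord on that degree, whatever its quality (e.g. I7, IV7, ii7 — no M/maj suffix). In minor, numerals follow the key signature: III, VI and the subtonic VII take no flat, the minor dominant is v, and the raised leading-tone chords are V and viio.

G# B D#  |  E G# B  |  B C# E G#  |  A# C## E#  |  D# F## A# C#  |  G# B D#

i - VI - iv42 - V/V - V7 - i

G#-B-D# has root G#, degree 1 in G# minor, so i.
E-G#-B has root E, degree 6 in G# minor, so VI.
B-C#-E-G# has root C#, degree 4 in G# minor, so iv42.
A#-C##-E#: chromatic; A# is V of V, so V/V.
D#-F##-A#-C#: dominant seventh chord on D# = scale degree 5 → V7.
G#-B-D# has root G#, degree 1 in G# minor, so i.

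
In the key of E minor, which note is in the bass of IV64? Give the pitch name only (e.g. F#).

IV in E minor has root A; the chord is A-C#-E.
The figure 64 means second inversion — the fifth is in the bass.

E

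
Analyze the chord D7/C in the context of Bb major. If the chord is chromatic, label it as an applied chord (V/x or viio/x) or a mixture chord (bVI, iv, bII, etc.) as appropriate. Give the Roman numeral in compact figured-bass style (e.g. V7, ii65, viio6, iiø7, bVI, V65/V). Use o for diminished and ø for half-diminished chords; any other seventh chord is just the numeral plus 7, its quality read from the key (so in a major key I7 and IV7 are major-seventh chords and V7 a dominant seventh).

V42/vi

The pitches D-F#-A-C form a dominant seventh chord rooted on D.
D is not a diatonic chord root with this quality in Bb major, but it lies a perfect fifth above G (vi), so the chord functions as an applied dominant of vi.
With C in the bass the chord is in third inversion, so the figured bass is 42.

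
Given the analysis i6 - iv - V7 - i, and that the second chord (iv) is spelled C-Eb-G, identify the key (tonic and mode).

The anchor chord is a minor triad on C, labeled iv.
iv on C implies C is the subdominant; that puts the tonic at G, and the lowercase numeral fits minor mode.

G minor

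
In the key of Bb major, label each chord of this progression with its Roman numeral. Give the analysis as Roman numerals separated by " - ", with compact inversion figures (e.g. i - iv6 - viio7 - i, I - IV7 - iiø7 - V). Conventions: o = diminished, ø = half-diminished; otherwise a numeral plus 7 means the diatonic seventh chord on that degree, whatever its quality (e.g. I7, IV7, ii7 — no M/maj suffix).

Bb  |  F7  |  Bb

I - V7 - I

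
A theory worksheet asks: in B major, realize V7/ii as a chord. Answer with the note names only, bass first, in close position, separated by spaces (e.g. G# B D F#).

G# B# D# F#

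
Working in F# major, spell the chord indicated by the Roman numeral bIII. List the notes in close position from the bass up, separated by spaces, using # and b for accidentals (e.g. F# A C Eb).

bIII is a major triad on the lowered third degree, borrowed from the parallel minor. In F# major that root is A.
So the chord is A-C#-E.

A C# E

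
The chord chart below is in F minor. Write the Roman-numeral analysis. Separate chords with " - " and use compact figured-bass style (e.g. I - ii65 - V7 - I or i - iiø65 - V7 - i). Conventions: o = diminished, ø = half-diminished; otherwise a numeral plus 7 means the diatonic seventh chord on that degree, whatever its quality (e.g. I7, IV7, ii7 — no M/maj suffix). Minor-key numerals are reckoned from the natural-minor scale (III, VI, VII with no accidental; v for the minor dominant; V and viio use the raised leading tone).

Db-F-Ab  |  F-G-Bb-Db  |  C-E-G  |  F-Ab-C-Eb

VI - iiø42 - V - i7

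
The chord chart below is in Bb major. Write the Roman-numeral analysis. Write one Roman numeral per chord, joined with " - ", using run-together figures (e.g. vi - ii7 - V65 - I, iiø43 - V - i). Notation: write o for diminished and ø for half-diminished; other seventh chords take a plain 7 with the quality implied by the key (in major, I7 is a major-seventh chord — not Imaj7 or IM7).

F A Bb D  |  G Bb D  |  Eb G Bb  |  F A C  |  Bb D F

I43 - vi - IV - V - I

F-A-Bb-D has root Bb, degree 1 in Bb major, so I43.
G-Bb-D: minor triad on G = scale degree 6 → vi.
Eb-G-Bb has root Eb, degree 4 in Bb major, so IV.
F-A-C: root F is the dominant; major triad there is V.
Bb-D-F: root Bb is the tonic; major triad there is I.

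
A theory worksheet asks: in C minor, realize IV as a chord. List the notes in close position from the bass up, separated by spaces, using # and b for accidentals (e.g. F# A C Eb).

F A C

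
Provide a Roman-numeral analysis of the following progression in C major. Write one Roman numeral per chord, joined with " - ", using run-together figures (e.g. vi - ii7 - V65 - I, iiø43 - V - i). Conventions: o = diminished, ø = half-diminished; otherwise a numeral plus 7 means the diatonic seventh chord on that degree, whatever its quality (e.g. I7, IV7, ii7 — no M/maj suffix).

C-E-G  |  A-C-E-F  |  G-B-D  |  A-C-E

C-E-G has root C, degree 1 in C major, so I.
A-C-E-F has root F, degree 4 in C major, so IV65.
G-B-D: major triad on G = scale degree 5 → V.
A-C-E has root A, degree 6 in C major, so vi.

I - IV65 - V - vi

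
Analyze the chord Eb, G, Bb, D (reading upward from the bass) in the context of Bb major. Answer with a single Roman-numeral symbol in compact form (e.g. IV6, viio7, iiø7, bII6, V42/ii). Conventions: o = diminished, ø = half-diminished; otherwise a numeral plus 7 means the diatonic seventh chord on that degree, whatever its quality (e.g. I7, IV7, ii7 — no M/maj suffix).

IV7

Stacked in thirds the chord is Eb-G-Bb-D: a major seventh chord on Eb.
Eb is scale degree 4 in Bb major, and a major seventh chord on that degree is written IV7.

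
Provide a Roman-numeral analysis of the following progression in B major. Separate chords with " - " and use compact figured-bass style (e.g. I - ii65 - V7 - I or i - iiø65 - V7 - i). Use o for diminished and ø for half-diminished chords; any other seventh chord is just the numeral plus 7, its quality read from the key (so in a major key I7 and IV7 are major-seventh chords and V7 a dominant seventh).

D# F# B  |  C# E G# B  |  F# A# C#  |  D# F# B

I6 - ii7 - V - I6

D#-F#-B has root B, degree 1 in B major, so I6.
C#-E-G#-B: minor seventh chord on C# = scale degree 2 → ii7.
F#-A#-C#: root F# is the dominant; major triad there is V.
D#-F#-B: major triad on B = scale degree 1 → I6.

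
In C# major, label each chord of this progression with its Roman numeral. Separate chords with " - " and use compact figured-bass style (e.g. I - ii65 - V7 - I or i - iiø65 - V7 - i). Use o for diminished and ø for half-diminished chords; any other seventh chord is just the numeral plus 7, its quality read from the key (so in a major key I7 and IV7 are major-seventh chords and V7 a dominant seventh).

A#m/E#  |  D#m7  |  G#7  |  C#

A#m/E# has root A#, degree 6 in C# major, so vi64.
D#m7 has root D#, degree 2 in C# major, so ii7.
G#7: dominant seventh chord on G# = scale degree 5 → V7.
C#: major triad on C# = scale degree 1 → I.

vi64 - ii7 - V7 - I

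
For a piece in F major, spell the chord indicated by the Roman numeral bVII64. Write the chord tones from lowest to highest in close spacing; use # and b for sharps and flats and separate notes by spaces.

Scale degree 7 in F major is E; lowering it a half step gives Eb. bVII64 is a major triad on the lowered seventh degree (the subtonic), borrowed from the parallel minor.
So the chord is Eb-G-Bb.
With the 64 figure the chord is in second inversion; from the bass Bb upward in close position it reads Bb-Eb-G.

Bb Eb G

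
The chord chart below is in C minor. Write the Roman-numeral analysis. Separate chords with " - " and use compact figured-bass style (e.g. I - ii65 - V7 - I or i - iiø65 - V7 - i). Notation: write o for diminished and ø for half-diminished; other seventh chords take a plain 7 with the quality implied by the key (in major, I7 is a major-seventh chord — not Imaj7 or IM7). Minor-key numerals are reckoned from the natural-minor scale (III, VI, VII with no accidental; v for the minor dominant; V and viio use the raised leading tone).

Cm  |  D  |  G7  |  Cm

Cm: minor triad on C = scale degree 1 → i.
D is the secondary dominant of V (major triad on D): V/V.
G7 has root G, degree 5 in C minor, so V7.
Cm: minor triad on C = scale degree 1 → i.

i - V/V - V7 - i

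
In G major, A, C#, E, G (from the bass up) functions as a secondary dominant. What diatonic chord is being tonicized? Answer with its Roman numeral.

V

The chord is a dominant seventh chord on A.
A dominant resolves down a perfect fifth: A → D. In G major, D is scale degree 5, i.e. V.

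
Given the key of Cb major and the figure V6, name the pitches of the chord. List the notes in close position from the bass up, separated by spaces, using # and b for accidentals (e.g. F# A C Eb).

The numeral's case and figure indicate a major triad. In Cb major its root, the dominant, is Gb.
Stacking thirds from Gb gives Gb-Bb-Db.
With the 6 figure the chord is in first inversion; from the bass Bb upward in close position it reads Bb-Db-Gb.

Bb Db Gb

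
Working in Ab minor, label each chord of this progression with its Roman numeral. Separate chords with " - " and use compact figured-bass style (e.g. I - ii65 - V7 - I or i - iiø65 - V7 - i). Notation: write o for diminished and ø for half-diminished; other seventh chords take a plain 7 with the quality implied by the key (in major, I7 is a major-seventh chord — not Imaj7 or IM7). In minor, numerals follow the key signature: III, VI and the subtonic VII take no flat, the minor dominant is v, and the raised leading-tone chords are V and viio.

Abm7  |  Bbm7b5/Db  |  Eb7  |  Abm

i7 - iiø65 - V7 - i

Abm7: minor seventh chord on Ab = scale degree 1 → i7.
Bbm7b5/Db: half-diminished seventh chord on Bb = scale degree 2 → iiø65.
Eb7 has root Eb, degree 5 in Ab minor, so V7.
Abm has root Ab, degree 1 in Ab minor, so i.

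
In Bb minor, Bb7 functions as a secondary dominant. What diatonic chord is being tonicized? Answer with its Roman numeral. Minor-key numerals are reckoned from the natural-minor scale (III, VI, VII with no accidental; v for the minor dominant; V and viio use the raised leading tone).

iv

The chord is a dominant seventh chord on Bb.
A dominant resolves down a perfect fifth: Bb → Eb. In Bb minor, Eb is scale degree 4, i.e. iv.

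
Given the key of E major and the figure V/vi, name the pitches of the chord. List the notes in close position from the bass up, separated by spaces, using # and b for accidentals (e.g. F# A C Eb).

The slash means an applied dominant: we want the dominant of vi. In E major, vi is C# minor, and its dominant is built on G#.
Building a major triad on G# gives G#-B#-D#.

G# B# D#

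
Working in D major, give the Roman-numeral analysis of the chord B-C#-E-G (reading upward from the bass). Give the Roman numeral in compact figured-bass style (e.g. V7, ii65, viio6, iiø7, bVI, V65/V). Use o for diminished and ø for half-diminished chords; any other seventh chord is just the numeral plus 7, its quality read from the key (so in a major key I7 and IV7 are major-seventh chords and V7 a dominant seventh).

Stacked in thirds the chord is C#-E-G-B: a half-diminished seventh chord on C#.
C# is scale degree 7 in D major, and a half-diminished seventh chord on that degree is written viiø7.
With B in the bass the chord is in third inversion, so the figured bass is 42.

viiø42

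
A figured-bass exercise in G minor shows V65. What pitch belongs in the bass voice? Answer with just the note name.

V in G minor has root D; the chord is D-F#-A-C.
The figure 65 means first inversion — the third is in the bass.

F#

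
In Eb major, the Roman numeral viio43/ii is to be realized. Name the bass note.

Bb

The applied chord viio43/ii is rooted on E: E-G-Bb-Db.
The figure 43 means second inversion — the fifth is in the bass.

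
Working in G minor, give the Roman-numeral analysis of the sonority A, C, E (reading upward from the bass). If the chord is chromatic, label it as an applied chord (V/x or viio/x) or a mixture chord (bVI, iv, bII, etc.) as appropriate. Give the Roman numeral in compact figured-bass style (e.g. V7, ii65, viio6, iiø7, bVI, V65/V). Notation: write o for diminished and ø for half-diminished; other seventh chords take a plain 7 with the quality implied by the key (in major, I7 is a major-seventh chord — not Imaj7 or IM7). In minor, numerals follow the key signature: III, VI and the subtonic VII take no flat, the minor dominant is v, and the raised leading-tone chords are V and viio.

ii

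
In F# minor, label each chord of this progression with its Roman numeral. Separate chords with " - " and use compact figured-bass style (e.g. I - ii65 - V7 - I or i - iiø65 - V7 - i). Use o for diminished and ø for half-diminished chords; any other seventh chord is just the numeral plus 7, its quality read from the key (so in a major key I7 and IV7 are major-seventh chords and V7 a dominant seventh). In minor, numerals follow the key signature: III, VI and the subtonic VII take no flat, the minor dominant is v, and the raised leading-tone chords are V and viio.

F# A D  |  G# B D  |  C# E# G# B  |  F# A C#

VI6 - iio - V7 - i

F#-A-D has root D, degree 6 in F# minor, so VI6.
G#-B-D has root G#, degree 2 in F# minor, so iio.
C#-E#-G#-B: root C# is the dominant; dominant seventh chord there is V7.
F#-A-C#: root F# is the tonic; minor triad there is i.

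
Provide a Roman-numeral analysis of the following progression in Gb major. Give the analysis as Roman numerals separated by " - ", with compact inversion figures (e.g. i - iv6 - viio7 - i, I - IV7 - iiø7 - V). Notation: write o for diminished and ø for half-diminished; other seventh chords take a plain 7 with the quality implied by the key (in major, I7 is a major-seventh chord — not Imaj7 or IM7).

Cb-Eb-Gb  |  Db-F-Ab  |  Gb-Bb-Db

IV - V - I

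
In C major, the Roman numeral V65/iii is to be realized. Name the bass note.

D#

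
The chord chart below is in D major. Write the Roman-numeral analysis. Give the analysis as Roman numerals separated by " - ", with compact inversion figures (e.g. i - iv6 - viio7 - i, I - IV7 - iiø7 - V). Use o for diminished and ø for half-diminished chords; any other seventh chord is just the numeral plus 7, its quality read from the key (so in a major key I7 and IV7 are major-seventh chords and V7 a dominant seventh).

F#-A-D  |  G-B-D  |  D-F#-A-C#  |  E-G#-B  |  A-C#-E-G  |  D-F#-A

I6 - IV - I7 - V/V - V7 - I

F#-A-D has root D, degree 1 in D major, so I6.
G-B-D: major triad on G = scale degree 4 → IV.
D-F#-A-C#: root D is the tonic; major seventh chord there is I7.
E-G#-B: chromatic; E is V of V, so V/V.
A-C#-E-G: dominant seventh chord on A = scale degree 5 → V7.
D-F#-A: major triad on D = scale degree 1 → I.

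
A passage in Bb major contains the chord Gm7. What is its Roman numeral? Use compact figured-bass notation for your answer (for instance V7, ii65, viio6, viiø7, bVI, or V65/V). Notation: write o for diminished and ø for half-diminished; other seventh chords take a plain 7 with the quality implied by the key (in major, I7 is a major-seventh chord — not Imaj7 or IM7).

Stacked in thirds the chord is G-Bb-D-F: a minor seventh chord on G.
G is scale degree 6 in Bb major, and a minor seventh chord on that degree is written vi7.

vi7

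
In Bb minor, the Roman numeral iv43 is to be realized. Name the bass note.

Bb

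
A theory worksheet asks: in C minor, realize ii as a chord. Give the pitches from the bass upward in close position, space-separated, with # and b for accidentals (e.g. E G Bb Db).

ii is the minor supertonic, borrowed from the parallel major (the Dorian ii). In C minor that root is D.
So the chord is D-F-A, a minor triad.

D F A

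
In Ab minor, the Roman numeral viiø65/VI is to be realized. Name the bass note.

Gb

The applied chord viiø65/VI is rooted on Eb: Eb-Gb-Bbb-Db.
The figure 65 means first inversion — the third is in the bass.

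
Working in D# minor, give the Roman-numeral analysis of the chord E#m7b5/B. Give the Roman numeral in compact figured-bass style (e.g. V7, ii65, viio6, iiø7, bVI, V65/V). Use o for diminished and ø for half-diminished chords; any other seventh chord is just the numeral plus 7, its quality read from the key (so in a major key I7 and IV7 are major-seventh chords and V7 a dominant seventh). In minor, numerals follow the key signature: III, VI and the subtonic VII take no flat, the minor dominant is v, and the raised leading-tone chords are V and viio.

iiø43

The pitches E#-G#-B-D# form a half-diminished seventh chord rooted on E#.
E# is scale degree 2 in D# minor, and a half-diminished seventh chord on that degree is written iiø7.
With B in the bass the chord is in second inversion, so the figured bass is 43.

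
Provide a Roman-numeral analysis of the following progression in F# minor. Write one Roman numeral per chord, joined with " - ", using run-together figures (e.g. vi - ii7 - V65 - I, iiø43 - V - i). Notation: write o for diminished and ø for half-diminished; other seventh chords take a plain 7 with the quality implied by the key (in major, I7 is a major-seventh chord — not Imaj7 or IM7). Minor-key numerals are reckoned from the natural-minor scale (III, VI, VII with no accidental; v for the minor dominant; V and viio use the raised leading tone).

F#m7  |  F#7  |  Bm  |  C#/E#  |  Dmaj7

i7 - V7/iv - iv - V6 - VI7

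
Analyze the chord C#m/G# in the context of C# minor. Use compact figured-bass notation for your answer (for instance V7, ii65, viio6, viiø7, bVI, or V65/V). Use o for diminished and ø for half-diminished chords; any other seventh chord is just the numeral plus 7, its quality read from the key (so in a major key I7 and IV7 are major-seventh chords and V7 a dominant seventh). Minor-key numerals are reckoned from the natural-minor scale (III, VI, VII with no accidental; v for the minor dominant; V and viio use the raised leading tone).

i64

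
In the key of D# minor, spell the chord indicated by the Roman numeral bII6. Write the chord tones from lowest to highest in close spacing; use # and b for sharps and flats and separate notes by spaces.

bII6 is the Neapolitan sixth — a major triad on the lowered second degree, here in its customary first inversion. In D# minor that root is E.
So the chord is E-G#-B.
With the 6 figure the chord is in first inversion; from the bass G# upward in close position it reads G#-B-E.

G# B E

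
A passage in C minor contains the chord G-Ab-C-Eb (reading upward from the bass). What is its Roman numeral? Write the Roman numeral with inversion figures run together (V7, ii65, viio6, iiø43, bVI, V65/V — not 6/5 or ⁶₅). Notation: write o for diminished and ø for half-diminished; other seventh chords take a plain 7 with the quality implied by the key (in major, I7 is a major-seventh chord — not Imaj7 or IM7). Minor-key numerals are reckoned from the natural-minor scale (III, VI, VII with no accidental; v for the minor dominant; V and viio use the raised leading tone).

VI42

The pitches Ab-C-Eb-G form a major seventh chord rooted on Ab.
Ab is scale degree 6 in C minor, and a major seventh chord on that degree is written VI7.
With G in the bass the chord is in third inversion, so the figured bass is 42.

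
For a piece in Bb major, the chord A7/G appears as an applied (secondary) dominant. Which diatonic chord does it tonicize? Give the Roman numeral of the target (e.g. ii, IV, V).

iii

The chord is a dominant seventh chord on A.
A dominant resolves down a perfect fifth: A → D. In Bb major, D is scale degree 3, i.e. iii.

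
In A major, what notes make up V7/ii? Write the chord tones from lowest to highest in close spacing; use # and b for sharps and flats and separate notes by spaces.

F# A# C# E

The slash means an applied dominant: we want the dominant of ii. In A major, ii is B minor, and its dominant is built on F#.
Building a dominant seventh chord on F# gives F#-A#-C#-E.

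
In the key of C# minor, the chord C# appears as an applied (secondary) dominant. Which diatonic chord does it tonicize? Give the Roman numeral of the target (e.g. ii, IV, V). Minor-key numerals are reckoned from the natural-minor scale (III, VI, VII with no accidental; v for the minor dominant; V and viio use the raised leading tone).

iv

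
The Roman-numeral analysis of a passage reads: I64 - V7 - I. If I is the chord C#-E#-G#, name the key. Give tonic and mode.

C# major

The anchor chord is a major triad on C#, labeled I.
If C# is scale degree 1 and the mode makes that degree carry a major triad, the tonic is C# and the mode is major.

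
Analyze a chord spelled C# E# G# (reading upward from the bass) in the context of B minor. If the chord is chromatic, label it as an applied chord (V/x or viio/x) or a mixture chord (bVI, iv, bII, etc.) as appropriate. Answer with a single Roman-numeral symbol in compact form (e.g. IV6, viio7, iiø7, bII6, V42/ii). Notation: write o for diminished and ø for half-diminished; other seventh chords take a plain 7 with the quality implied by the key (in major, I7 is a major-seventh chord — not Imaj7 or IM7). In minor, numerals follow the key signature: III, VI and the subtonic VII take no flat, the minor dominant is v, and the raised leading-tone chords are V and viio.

V/V

The pitches C#-E#-G# form a major triad rooted on C#.
C# is not a diatonic chord root with this quality in B minor, but it lies a perfect fifth above F# (V), so the chord functions as an applied dominant of V.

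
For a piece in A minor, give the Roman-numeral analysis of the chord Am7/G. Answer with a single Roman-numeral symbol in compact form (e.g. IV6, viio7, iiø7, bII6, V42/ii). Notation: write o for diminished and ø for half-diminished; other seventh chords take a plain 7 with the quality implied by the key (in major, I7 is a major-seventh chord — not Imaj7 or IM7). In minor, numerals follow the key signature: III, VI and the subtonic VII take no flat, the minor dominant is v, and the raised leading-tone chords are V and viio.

i42

The pitches A-C-E-G form a minor seventh chord rooted on A.
In A minor, A is the tonic; the diatonic minor seventh chord there is i7.
With G in the bass the chord is in third inversion, so the figured bass is 42.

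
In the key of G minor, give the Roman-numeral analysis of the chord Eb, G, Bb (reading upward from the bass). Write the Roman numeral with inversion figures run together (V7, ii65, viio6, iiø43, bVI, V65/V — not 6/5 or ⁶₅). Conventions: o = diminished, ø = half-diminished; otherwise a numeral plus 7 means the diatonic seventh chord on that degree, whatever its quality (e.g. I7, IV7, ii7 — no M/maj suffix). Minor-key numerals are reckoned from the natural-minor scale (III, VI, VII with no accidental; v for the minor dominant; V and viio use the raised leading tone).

VI

Stacked in thirds the chord is Eb-G-Bb: a major triad on Eb.
In G minor, Eb is the submediant; the diatonic major triad there is VI.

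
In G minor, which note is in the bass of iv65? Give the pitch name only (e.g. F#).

Eb

iv in G minor has root C; the chord is C-Eb-G-Bb.
The figure 65 means first inversion — the third is in the bass.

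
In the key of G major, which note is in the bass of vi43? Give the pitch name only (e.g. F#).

B

vi in G major has root E; the chord is E-G-B-D.
The figure 43 means second inversion — the fifth is in the bass.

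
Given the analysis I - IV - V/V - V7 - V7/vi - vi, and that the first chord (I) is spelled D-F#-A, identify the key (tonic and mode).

D major

The anchor chord is a major triad on D, labeled I.
If D is scale degree 1 and the mode makes that degree carry a major triad, the tonic is D and the mode is major.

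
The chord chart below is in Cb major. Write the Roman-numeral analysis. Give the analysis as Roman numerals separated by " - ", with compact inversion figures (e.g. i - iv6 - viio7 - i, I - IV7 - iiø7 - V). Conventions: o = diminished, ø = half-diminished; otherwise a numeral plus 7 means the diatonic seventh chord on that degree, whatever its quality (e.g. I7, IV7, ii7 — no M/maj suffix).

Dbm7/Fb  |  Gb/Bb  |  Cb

ii65 - V6 - I

Dbm7/Fb: root Db is the supertonic; minor seventh chord there is ii65.
Gb/Bb: root Gb is the dominant; major triad there is V6.
Cb: root Cb is the tonic; major triad there is I.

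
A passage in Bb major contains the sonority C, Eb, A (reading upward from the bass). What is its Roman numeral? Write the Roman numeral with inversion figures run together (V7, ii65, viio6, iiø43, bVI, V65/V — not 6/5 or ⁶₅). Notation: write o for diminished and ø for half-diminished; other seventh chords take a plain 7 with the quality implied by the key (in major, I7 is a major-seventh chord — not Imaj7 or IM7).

The pitches A-C-Eb form a diminished triad rooted on A.
In Bb major, A is the leading tone; the diatonic diminished triad there is viio.
With C in the bass the chord is in first inversion, so the figured bass is 6.

viio6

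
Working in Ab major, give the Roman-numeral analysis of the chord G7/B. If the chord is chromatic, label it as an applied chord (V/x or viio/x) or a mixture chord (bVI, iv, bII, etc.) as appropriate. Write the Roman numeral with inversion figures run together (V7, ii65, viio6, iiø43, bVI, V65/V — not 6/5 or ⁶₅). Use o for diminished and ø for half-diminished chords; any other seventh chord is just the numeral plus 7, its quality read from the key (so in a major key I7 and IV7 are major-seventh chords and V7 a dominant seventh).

V65/iii

The pitches G-B-D-F form a dominant seventh chord rooted on G.
G is not a diatonic chord root with this quality in Ab major, but it lies a perfect fifth above C (iii), so the chord functions as an applied dominant of iii.
With B in the bass the chord is in first inversion, so the figured bass is 65.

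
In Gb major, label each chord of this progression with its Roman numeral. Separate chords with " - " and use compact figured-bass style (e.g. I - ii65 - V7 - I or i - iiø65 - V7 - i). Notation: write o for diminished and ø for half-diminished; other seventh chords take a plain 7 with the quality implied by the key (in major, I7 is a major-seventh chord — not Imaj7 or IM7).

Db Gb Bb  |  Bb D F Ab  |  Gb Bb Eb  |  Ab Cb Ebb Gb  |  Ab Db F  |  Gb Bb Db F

I64 - V7/vi - vi6 - iiø7 - V64 - I7

Db-Gb-Bb: major triad on Gb = scale degree 1 → I64.
Bb-D-F-Ab is the secondary dominant of vi (dominant seventh chord on Bb): V7/vi.
Gb-Bb-Eb: root Eb is the submediant; minor triad there is vi6.
Ab-Cb-Ebb-Gb is non-diatonic — iiø7, a mixture chord from Gb minor.
Ab-Db-F has root Db, degree 5 in Gb major, so V64.
Gb-Bb-Db-F has root Gb, degree 1 in Gb major, so I7.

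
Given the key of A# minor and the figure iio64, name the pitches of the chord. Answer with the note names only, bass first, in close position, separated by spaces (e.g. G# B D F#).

F# B# D#

In A# minor, the second degree is B#, and the diatonic chord built there is a diminished triad.
That chord is spelled B#-D#-F#.
The figured bass 64 indicates second inversion, placing the fifth (F#) in the bass: F#-B#-D#.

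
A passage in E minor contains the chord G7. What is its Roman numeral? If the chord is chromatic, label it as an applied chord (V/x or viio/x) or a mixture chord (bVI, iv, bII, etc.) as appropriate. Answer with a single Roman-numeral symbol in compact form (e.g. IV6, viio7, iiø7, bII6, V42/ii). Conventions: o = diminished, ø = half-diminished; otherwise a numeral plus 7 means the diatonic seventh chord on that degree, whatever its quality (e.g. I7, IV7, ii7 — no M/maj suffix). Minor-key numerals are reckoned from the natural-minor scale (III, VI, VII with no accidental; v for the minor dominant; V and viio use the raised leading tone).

The pitches G-B-D-F form a dominant seventh chord rooted on G.
G is not a diatonic chord root with this quality in E minor, but it lies a perfect fifth above C (VI), so the chord functions as an applied dominant of VI.

V7/VI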